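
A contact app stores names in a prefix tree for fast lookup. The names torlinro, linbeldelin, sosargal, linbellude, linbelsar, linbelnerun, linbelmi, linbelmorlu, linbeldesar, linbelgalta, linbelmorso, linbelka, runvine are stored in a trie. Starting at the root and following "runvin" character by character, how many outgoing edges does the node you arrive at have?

The children of the "runvin" node are the distinct next characters among strings starting with "runvin".
Characters that immediately follow "runvin" among the stored strings: {e}.
That node has 1 child edge.

1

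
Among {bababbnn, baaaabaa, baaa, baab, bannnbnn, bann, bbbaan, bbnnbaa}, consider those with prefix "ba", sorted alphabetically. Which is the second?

DFS of the "ba" subtree visits, in order: "baaa", "baaaabaa", "baab", "bababbnn", "bann", "bannnbnn"
The 2nd is baaaabaa.

baaaabaa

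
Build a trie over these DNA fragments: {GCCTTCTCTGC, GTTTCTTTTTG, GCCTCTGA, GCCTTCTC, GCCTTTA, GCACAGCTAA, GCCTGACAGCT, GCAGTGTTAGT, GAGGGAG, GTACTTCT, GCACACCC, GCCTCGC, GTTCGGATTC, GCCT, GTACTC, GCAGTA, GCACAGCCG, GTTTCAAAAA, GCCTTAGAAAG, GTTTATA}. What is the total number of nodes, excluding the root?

92

Count nodes per top-level branch (shared prefixes stored once):
  'G'-branch (GAGGGAG, GCACACCC, GCACAGCCG, GCACAGCTAA, GCAGTA, GCAGTGTTAGT, GCCT, GCCTCGC, GCCTCTGA, GCCTGACAGCT, GCCTTAGAAAG, GCCTTCTC, GCCTTCTCTGC, GCCTTTA, GTACTC, GTACTTCT, GTTCGGATTC, GTTTATA, GTTTCAAAAA, GTTTCTTTTTG): 92 nodes
Sum: 92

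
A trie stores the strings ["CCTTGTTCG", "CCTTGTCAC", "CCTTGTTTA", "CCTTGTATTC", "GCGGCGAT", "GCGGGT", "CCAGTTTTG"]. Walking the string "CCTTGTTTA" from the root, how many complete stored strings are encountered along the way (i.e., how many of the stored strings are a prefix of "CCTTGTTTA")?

1

Traverse "CCTTGTTTA" character by character; count nodes along the way that are marked as word ends.
Prefixes of the query that are stored words: "CCTTGTTTA"
Count: 1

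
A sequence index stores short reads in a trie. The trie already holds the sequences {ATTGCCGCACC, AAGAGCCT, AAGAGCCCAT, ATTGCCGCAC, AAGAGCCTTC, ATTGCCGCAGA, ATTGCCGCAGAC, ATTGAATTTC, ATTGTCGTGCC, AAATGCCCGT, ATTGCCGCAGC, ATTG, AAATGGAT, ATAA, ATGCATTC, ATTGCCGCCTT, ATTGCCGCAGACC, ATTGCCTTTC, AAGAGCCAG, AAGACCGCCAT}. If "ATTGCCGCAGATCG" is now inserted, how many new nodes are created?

Walking "ATTGCCGCAGATCG" from the root, the first 11 characters ("ATTGCCGCAGA") follow existing edges; "T" is the first miss.
So 14 − 11 = 3 new nodes.

3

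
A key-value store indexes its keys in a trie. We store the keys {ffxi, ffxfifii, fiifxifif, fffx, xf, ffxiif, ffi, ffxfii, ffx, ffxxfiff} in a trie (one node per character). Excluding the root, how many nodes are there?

30

Count nodes per top-level branch (shared prefixes stored once):
  'f'-branch (fffx, ffi, ffx, ffxfifii, ffxfii, ffxi, ffxiif, ffxxfiff, fiifxifif): 28 nodes
  'x'-branch (xf): 2 nodes
Sum: 30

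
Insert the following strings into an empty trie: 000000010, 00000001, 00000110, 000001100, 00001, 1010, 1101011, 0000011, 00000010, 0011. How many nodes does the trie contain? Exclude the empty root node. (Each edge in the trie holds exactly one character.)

28

Trie structure (* marks end of a word):
(root)
├─ 0
│  └─ 0
│     ├─ 0
│     │  └─ 0
│     │     ├─ 0
│     │     │  ├─ 0
│     │     │  │  ├─ 0
│     │     │  │  │  └─ 1 *
│     │     │  │  │     └─ 0 *
│     │     │  │  └─ 1
│     │     │  │     └─ 0 *
│     │     │  └─ 1
│     │     │     └─ 1 *
│     │     │        └─ 0 *
│     │     │           └─ 0 *
│     │     └─ 1 *
│     └─ 1
│        └─ 1 *
└─ 1
   ├─ 0
   │  └─ 1
   │     └─ 0 *
   └─ 1
      └─ 0
         └─ 1
            └─ 0
               └─ 1
                  └─ 1 *
Counting every labelled node above: 28.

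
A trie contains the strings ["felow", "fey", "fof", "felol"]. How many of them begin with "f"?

Traverse to the node for "f", then collect every word in that subtree.
Words under "f": felol, felow, fey, fof
Count: 4

4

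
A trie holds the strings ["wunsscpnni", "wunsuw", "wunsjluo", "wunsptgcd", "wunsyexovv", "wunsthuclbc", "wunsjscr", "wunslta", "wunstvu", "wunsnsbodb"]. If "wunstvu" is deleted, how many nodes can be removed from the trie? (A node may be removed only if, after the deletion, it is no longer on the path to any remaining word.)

2

After clearing the end-marker at "wunstvu", prune upward until reaching a node still needed by another word.
The suffix "vu" (2 nodes) is used only by "wunstvu"; the node for "wunst" still has the child "h", so pruning stops there.
Nodes removed: 2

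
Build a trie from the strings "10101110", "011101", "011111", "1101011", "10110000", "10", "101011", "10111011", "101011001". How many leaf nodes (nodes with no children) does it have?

Leaves are exactly the stored words that no other stored word extends.
Those words: "011101", "011111", "101011001", "10101110", "10110000", "10111011", "1101011"
Leaf count: 7

7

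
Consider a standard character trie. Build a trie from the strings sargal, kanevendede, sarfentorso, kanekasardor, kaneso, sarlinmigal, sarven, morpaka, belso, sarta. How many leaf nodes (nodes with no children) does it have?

A leaf is a node with no children — equivalently, the end of a word that is not a proper prefix of any other stored word.
Those words: "belso", "kanekasardor", "kaneso", "kanevendede", "morpaka", "sarfentorso", "sargal", "sarlinmigal", "sarta", "sarven"
Leaf count: 10

10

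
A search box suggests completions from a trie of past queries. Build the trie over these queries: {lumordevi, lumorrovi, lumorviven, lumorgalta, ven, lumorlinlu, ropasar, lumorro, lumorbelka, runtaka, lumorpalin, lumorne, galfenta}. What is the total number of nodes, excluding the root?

64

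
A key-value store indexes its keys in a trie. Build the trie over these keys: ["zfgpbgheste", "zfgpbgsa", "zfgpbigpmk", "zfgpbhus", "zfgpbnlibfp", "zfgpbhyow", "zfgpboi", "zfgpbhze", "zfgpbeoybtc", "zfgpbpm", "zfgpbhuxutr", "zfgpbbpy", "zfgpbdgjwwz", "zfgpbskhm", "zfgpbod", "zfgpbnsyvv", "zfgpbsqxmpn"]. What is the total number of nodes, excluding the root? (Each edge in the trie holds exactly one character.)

69

Insert word by word; a character creates a node only if that edge doesn't already exist:
  "zfgpbgheste" → 11 new (z, f, g, p, b, g, h, e, s, t, e)
  "zfgpbgsa" → prefix "zfgpbg" already present; 2 new (s, a)
  "zfgpbigpmk" → prefix "zfgpb" already present; 5 new (i, g, p, m, k)
  "zfgpbhus" → prefix "zfgpb" already present; 3 new (h, u, s)
  "zfgpbnlibfp" → prefix "zfgpb" already present; 6 new (n, l, i, b, f, p)
  "zfgpbhyow" → prefix "zfgpbh" already present; 3 new (y, o, w)
  "zfgpboi" → prefix "zfgpb" already present; 2 new (o, i)
  "zfgpbhze" → prefix "zfgpbh" already present; 2 new (z, e)
  "zfgpbeoybtc" → prefix "zfgpb" already present; 6 new (e, o, y, b, t, c)
  "zfgpbpm" → prefix "zfgpb" already present; 2 new (p, m)
  "zfgpbhuxutr" → prefix "zfgpbhu" already present; 4 new (x, u, t, r)
  "zfgpbbpy" → prefix "zfgpb" already present; 3 new (b, p, y)
  "zfgpbdgjwwz" → prefix "zfgpb" already present; 6 new (d, g, j, w, w, z)
  "zfgpbskhm" → prefix "zfgpb" already present; 4 new (s, k, h, m)
  "zfgpbod" → prefix "zfgpbo" already present; 1 new (d)
  "zfgpbnsyvv" → prefix "zfgpbn" already present; 4 new (s, y, v, v)
  "zfgpbsqxmpn" → prefix "zfgpbs" already present; 5 new (q, x, m, p, n)
Total nodes = 11 + 2 + 5 + 3 + 6 + 3 + 2 + 2 + 6 + 2 + 4 + 3 + 6 + 4 + 1 + 4 + 5 = 69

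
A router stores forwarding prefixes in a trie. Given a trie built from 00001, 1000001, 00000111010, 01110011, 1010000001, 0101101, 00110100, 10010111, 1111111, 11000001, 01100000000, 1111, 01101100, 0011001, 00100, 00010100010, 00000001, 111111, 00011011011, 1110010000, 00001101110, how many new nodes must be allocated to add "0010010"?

The longest prefix of "0010010" already in the trie is "00100" (length 5).
New nodes needed: |"0010010"| − 5 = 7 − 5 = 2.

2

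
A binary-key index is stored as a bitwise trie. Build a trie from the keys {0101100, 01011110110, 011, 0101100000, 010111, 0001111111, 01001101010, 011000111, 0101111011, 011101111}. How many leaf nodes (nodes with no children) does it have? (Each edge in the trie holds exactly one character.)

A leaf is a node with no children — equivalently, the end of a word that is not a proper prefix of any other stored word.
Those words: "0001111111", "01001101010", "0101100000", "01011110110", "011000111", "011101111"
Leaf count: 6

6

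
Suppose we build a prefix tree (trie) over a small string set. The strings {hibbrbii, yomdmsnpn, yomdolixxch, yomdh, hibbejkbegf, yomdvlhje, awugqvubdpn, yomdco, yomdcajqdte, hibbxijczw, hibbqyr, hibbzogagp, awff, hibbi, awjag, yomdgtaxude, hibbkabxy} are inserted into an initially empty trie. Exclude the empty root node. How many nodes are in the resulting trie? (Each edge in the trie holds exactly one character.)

89

For each word, the new-node count is its length minus the longest prefix already in the trie:
  "hibbrbii" → 8 new (h, i, b, b, r, b, i, i)
  "yomdmsnpn" → 9 new (y, o, m, d, m, s, n, p, n)
  "yomdolixxch" → prefix "yomd" already present; 7 new (o, l, i, x, x, c, h)
  "yomdh" → prefix "yomd" already present; 1 new (h)
  "hibbejkbegf" → prefix "hibb" already present; 7 new (e, j, k, b, e, g, f)
  "yomdvlhje" → prefix "yomd" already present; 5 new (v, l, h, j, e)
  "awugqvubdpn" → 11 new (a, w, u, g, q, v, u, b, d, p, n)
  "yomdco" → prefix "yomd" already present; 2 new (c, o)
  "yomdcajqdte" → prefix "yomdc" already present; 6 new (a, j, q, d, t, e)
  "hibbxijczw" → prefix "hibb" already present; 6 new (x, i, j, c, z, w)
  "hibbqyr" → prefix "hibb" already present; 3 new (q, y, r)
  "hibbzogagp" → prefix "hibb" already present; 6 new (z, o, g, a, g, p)
  "awff" → prefix "aw" already present; 2 new (f, f)
  "hibbi" → prefix "hibb" already present; 1 new (i)
  "awjag" → prefix "aw" already present; 3 new (j, a, g)
  "yomdgtaxude" → prefix "yomd" already present; 7 new (g, t, a, x, u, d, e)
  "hibbkabxy" → prefix "hibb" already present; 5 new (k, a, b, x, y)
Total nodes = 8 + 9 + 7 + 1 + 7 + 5 + 11 + 2 + 6 + 6 + 3 + 6 + 2 + 1 + 3 + 7 + 5 = 89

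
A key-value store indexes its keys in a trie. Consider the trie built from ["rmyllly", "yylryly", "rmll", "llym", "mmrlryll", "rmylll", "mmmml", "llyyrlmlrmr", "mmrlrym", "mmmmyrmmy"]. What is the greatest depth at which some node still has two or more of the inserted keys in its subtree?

Equivalently: take the maximum, over all pairs, of their longest common prefix length.
e.g. "mmrlryll" and "mmrlrym" share the prefix "mmrlry" of length 6; no pair shares a longer one.
Longest shared-prefix length: 6

6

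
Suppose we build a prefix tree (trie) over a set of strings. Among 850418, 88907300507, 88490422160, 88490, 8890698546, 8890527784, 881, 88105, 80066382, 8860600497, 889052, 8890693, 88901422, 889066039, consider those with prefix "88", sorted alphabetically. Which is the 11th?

8890698546

DFS of the "88" subtree visits, in order: "881", "88105", "88490", "88490422160", "8860600497", "88901422", "889052", "8890527784", "889066039", "8890693", "8890698546", "88907300507"
The 11th is 8890698546.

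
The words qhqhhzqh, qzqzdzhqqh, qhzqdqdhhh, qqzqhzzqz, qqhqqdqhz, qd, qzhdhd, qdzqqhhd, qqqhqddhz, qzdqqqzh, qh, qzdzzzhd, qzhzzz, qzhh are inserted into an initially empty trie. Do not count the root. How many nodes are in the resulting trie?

73

Count nodes per top-level branch (shared prefixes stored once):
  'q'-branch (qd, qdzqqhhd, qh, qhqhhzqh, qhzqdqdhhh, qqhqqdqhz, qqqhqddhz, qqzqhzzqz, qzdqqqzh, qzdzzzhd, qzhdhd, qzhh, qzhzzz, qzqzdzhqqh): 73 nodes
Sum: 73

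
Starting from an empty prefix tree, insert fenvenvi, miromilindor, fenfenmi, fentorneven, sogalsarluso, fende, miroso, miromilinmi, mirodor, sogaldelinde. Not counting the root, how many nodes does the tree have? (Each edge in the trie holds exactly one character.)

Trace insertions, counting only characters that open a new branch:
  "fenvenvi" → 8 new (f, e, n, v, e, n, v, i)
  "miromilindor" → 12 new (m, i, r, o, m, i, l, i, n, d, o, r)
  "fenfenmi" → prefix "fen" already present; 5 new (f, e, n, m, i)
  "fentorneven" → prefix "fen" already present; 8 new (t, o, r, n, e, v, e, n)
  "sogalsarluso" → 12 new (s, o, g, a, l, s, a, r, l, u, s, o)
  "fende" → prefix "fen" already present; 2 new (d, e)
  "miroso" → prefix "miro" already present; 2 new (s, o)
  "miromilinmi" → prefix "miromilin" already present; 2 new (m, i)
  "mirodor" → prefix "miro" already present; 3 new (d, o, r)
  "sogaldelinde" → prefix "sogal" already present; 7 new (d, e, l, i, n, d, e)
Total nodes = 8 + 12 + 5 + 8 + 12 + 2 + 2 + 2 + 3 + 7 = 61

61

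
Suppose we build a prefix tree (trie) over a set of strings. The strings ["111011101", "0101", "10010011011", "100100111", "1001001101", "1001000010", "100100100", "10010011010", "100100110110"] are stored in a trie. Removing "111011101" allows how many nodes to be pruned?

8

After clearing the end-marker at "111011101", prune upward until reaching a node still needed by another word.
The suffix "11011101" (8 nodes) is used only by "111011101"; the node for "1" still has the child "0", so pruning stops there.
Nodes removed: 8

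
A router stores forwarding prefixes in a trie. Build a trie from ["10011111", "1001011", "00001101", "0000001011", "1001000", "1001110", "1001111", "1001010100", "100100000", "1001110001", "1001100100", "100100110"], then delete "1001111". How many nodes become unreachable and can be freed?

A node on "1001111"'s path can go only if nothing else ends at it or branches off below it.
Every node on "1001111" is still needed (e.g. by "10011111"), so nothing is freed.
Nodes removed: 0

0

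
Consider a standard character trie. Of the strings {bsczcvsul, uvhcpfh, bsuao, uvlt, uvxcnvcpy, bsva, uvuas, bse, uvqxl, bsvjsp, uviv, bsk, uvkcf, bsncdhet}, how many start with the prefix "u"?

7

Filter for entries beginning with "u":
Words under "u": uvhcpfh, uviv, uvkcf, uvlt, uvqxl, uvuas, uvxcnvcpy
Count: 7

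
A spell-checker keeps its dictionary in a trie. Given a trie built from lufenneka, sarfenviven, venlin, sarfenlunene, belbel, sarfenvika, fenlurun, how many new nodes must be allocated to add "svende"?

5

"s" is already a path in the trie; the remaining "vende" must be added.
New nodes needed: |"svende"| − 1 = 6 − 1 = 5.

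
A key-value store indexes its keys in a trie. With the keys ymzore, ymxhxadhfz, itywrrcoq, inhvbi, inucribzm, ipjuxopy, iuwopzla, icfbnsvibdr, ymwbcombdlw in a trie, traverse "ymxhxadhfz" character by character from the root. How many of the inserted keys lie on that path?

1

Walk "ymxhxadhfz" from the root; an end-of-word marker is hit whenever a stored word is a prefix of "ymxhxadhfz".
Prefixes of the query that are stored words: "ymxhxadhfz"
Count: 1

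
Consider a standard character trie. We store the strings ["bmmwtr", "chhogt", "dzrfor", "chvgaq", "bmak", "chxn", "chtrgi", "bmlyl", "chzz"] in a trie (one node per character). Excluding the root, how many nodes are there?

Trace insertions, counting only characters that open a new branch:
  "bmmwtr" → 6 new (b, m, m, w, t, r)
  "chhogt" → 6 new (c, h, h, o, g, t)
  "dzrfor" → 6 new (d, z, r, f, o, r)
  "chvgaq" → prefix "ch" already present; 4 new (v, g, a, q)
  "bmak" → prefix "bm" already present; 2 new (a, k)
  "chxn" → prefix "ch" already present; 2 new (x, n)
  "chtrgi" → prefix "ch" already present; 4 new (t, r, g, i)
  "bmlyl" → prefix "bm" already present; 3 new (l, y, l)
  "chzz" → prefix "ch" already present; 2 new (z, z)
Total nodes = 6 + 6 + 6 + 4 + 2 + 2 + 4 + 3 + 2 = 35

35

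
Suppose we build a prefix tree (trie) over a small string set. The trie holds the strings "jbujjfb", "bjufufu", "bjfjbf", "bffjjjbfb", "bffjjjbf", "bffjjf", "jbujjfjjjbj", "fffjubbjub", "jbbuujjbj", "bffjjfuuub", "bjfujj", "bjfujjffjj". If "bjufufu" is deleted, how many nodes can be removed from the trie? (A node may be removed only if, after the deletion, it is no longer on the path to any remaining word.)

5

After clearing the end-marker at "bjufufu", prune upward until reaching a node still needed by another word.
The suffix "ufufu" (5 nodes) is used only by "bjufufu"; the node for "bj" still has the child "f", so pruning stops there.
Nodes removed: 5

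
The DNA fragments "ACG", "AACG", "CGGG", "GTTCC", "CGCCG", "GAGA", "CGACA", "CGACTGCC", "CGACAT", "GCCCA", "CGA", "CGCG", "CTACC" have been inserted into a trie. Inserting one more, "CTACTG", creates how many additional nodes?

"CTAC" is already a path in the trie; the remaining "TG" must be added.
So 6 − 4 = 2 new nodes.

2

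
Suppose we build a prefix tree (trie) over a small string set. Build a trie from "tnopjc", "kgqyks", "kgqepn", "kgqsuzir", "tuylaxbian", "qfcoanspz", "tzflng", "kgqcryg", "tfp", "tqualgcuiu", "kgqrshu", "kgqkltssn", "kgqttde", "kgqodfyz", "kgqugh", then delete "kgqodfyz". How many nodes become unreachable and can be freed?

5

Walk "kgqodfyz" from the leaf back toward the root, removing each node that no remaining word uses.
The suffix "odfyz" (5 nodes) is used only by "kgqodfyz"; the node for "kgq" still has the child "y", so pruning stops there.
Nodes removed: 5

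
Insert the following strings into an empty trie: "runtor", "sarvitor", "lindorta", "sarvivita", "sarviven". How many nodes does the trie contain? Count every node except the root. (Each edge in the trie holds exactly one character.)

For each word, the new-node count is its length minus the longest prefix already in the trie:
  "runtor" → 6 new (r, u, n, t, o, r)
  "sarvitor" → 8 new (s, a, r, v, i, t, o, r)
  "lindorta" → 8 new (l, i, n, d, o, r, t, a)
  "sarvivita" → prefix "sarvi" already present; 4 new (v, i, t, a)
  "sarviven" → prefix "sarviv" already present; 2 new (e, n)
Total nodes = 6 + 8 + 8 + 4 + 2 = 28

28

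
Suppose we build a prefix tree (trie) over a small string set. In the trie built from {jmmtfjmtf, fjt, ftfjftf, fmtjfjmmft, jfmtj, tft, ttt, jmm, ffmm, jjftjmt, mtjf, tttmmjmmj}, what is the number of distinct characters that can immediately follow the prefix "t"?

Walk "t" from the root, arriving at one node.
Characters that immediately follow "t" among the stored strings: {f, t}.
That node has 2 child edges.

2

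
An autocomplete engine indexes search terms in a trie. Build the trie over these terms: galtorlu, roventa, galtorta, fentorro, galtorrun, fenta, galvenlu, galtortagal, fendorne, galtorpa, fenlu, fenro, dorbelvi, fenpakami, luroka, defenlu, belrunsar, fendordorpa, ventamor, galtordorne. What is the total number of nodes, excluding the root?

Count nodes per top-level branch (shared prefixes stored once):
  'b'-branch (belrunsar): 9 nodes
  'd'-branch (defenlu, dorbelvi): 14 nodes
  'f'-branch (fendordorpa, fendorne, fenlu, fenpakami, fenro, fenta, fentorro): 29 nodes
  'g'-branch (galtordorne, galtorlu, galtorpa, galtorrun, galtorta, galtortagal, galvenlu): 28 nodes
  'l'-branch (luroka): 6 nodes
  'r'-branch (roventa): 7 nodes
  'v'-branch (ventamor): 8 nodes
Sum: 101

101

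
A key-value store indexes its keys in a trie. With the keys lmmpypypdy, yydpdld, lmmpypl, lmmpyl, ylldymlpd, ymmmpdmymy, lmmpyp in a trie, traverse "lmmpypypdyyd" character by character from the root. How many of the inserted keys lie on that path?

2

Traverse "lmmpypypdyyd" character by character; count nodes along the way that are marked as word ends.
Prefixes of the query that are stored words: "lmmpyp", "lmmpypypdy"
Count: 2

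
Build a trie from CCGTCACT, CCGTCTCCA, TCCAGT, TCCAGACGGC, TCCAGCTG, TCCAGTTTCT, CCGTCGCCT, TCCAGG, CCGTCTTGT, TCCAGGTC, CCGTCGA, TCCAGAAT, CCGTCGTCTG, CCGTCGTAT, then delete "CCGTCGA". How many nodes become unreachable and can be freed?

Walk "CCGTCGA" from the leaf back toward the root, removing each node that no remaining word uses.
The suffix "A" (1 node) is used only by "CCGTCGA"; the node for "CCGTCG" still has the child "C", so pruning stops there.
Nodes removed: 1

1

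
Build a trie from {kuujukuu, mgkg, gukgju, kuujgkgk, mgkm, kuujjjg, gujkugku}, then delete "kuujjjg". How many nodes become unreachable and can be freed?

A node on "kuujjjg"'s path can go only if nothing else ends at it or branches off below it.
The suffix "jjg" (3 nodes) is used only by "kuujjjg"; the node for "kuuj" still has the child "u", so pruning stops there.
Nodes removed: 3

3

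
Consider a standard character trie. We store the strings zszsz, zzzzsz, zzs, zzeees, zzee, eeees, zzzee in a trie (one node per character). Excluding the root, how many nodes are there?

Count nodes per top-level branch (shared prefixes stored once):
  'e'-branch (eeees): 5 nodes
  'z'-branch (zszsz, zzee, zzeees, zzs, zzzee, zzzzsz): 17 nodes
Sum: 22

22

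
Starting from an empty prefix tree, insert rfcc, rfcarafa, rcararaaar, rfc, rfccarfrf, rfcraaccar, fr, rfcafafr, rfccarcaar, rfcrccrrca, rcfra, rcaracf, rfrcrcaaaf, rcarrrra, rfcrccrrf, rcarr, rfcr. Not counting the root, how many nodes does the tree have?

Trace insertions, counting only characters that open a new branch:
  "rfcc" → 4 new (r, f, c, c)
  "rfcarafa" → prefix "rfc" already present; 5 new (a, r, a, f, a)
  "rcararaaar" → prefix "r" already present; 9 new (c, a, r, a, r, a, a, a, r)
  "rfc" → prefix "rfc" already present; 0 new (none)
  "rfccarfrf" → prefix "rfcc" already present; 5 new (a, r, f, r, f)
  "rfcraaccar" → prefix "rfc" already present; 7 new (r, a, a, c, c, a, r)
  "fr" → 2 new (f, r)
  "rfcafafr" → prefix "rfca" already present; 4 new (f, a, f, r)
  "rfccarcaar" → prefix "rfccar" already present; 4 new (c, a, a, r)
  "rfcrccrrca" → prefix "rfcr" already present; 6 new (c, c, r, r, c, a)
  "rcfra" → prefix "rc" already present; 3 new (f, r, a)
  "rcaracf" → prefix "rcara" already present; 2 new (c, f)
  "rfrcrcaaaf" → prefix "rf" already present; 8 new (r, c, r, c, a, a, a, f)
  "rcarrrra" → prefix "rcar" already present; 4 new (r, r, r, a)
  "rfcrccrrf" → prefix "rfcrccrr" already present; 1 new (f)
  "rcarr" → prefix "rcarr" already present; 0 new (none)
  "rfcr" → prefix "rfcr" already present; 0 new (none)
Total nodes = 4 + 5 + 9 + 0 + 5 + 7 + 2 + 4 + 4 + 6 + 3 + 2 + 8 + 4 + 1 + 0 + 0 = 64

64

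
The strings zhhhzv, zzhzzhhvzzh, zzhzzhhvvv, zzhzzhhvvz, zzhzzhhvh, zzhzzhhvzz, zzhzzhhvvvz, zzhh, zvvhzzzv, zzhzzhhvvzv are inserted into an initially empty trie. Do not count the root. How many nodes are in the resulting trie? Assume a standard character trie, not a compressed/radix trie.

Insert word by word; a character creates a node only if that edge doesn't already exist:
  "zhhhzv" → 6 new (z, h, h, h, z, v)
  "zzhzzhhvzzh" → prefix "z" already present; 10 new (z, h, z, z, h, h, v, z, z, h)
  "zzhzzhhvvv" → prefix "zzhzzhhv" already present; 2 new (v, v)
  "zzhzzhhvvz" → prefix "zzhzzhhvv" already present; 1 new (z)
  "zzhzzhhvh" → prefix "zzhzzhhv" already present; 1 new (h)
  "zzhzzhhvzz" → prefix "zzhzzhhvzz" already present; 0 new (none)
  "zzhzzhhvvvz" → prefix "zzhzzhhvvv" already present; 1 new (z)
  "zzhh" → prefix "zzh" already present; 1 new (h)
  "zvvhzzzv" → prefix "z" already present; 7 new (v, v, h, z, z, z, v)
  "zzhzzhhvvzv" → prefix "zzhzzhhvvz" already present; 1 new (v)
Total nodes = 6 + 10 + 2 + 1 + 1 + 0 + 1 + 1 + 7 + 1 = 30

30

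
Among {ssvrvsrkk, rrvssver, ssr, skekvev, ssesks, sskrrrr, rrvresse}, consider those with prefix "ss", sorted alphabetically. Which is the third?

Filter for "ss…" and sort: "ssesks", "sskrrrr", "ssr", "ssvrvsrkk"
The 3rd is ssr.

ssr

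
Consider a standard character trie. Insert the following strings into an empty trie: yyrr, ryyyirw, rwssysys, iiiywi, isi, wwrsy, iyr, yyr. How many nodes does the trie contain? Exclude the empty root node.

Insert word by word; a character creates a node only if that edge doesn't already exist:
  "yyrr" → 4 new (y, y, r, r)
  "ryyyirw" → 7 new (r, y, y, y, i, r, w)
  "rwssysys" → prefix "r" already present; 7 new (w, s, s, y, s, y, s)
  "iiiywi" → 6 new (i, i, i, y, w, i)
  "isi" → prefix "i" already present; 2 new (s, i)
  "wwrsy" → 5 new (w, w, r, s, y)
  "iyr" → prefix "i" already present; 2 new (y, r)
  "yyr" → prefix "yyr" already present; 0 new (none)
Total nodes = 4 + 7 + 7 + 6 + 2 + 5 + 2 + 0 = 33

33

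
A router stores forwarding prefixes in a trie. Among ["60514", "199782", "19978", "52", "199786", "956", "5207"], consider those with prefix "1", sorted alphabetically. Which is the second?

DFS of the "1" subtree visits, in order: "19978", "199782", "199786"
Position 2: 199782

199782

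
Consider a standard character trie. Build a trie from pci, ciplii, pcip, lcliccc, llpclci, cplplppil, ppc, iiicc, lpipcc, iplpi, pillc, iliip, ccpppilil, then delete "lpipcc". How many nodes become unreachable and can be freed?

5

A node on "lpipcc"'s path can go only if nothing else ends at it or branches off below it.
The suffix "pipcc" (5 nodes) is used only by "lpipcc"; the node for "l" still has the child "c", so pruning stops there.
Nodes removed: 5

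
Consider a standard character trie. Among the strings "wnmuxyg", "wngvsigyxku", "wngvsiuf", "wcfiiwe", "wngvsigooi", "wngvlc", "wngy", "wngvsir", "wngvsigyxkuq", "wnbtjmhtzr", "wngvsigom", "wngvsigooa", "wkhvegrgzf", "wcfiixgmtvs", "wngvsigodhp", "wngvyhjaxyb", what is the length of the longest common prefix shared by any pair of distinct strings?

The deepest shared node is where two words last agree before diverging.
"wngvsigyxku" and "wngvsigyxkuq" agree on "wngvsigyxku" (11 characters) before diverging; nothing deeper is shared.
Longest shared-prefix length: 11

11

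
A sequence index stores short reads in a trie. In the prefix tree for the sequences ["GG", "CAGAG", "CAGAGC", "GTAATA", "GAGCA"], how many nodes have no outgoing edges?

4

A leaf is a node with no children — equivalently, the end of a word that is not a proper prefix of any other stored word.
Those words: "CAGAGC", "GAGCA", "GG", "GTAATA"
Leaf count: 4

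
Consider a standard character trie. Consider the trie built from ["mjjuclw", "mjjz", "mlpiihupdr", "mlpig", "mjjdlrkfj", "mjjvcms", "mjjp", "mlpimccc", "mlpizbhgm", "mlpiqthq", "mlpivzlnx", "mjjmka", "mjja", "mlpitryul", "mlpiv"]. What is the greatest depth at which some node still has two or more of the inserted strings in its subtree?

5

Look for the deepest trie node that still has at least two words in its subtree.
e.g. "mlpiv" and "mlpivzlnx" share the prefix "mlpiv" of length 5; no pair shares a longer one.
Longest shared-prefix length: 5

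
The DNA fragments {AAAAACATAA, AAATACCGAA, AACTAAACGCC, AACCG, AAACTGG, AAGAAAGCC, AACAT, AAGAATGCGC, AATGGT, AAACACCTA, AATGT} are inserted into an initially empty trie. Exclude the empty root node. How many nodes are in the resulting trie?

Trace insertions, counting only characters that open a new branch:
  "AAAAACATAA" → 10 new (A, A, A, A, A, C, A, T, A, A)
  "AAATACCGAA" → prefix "AAA" already present; 7 new (T, A, C, C, G, A, A)
  "AACTAAACGCC" → prefix "AA" already present; 9 new (C, T, A, A, A, C, G, C, C)
  "AACCG" → prefix "AAC" already present; 2 new (C, G)
  "AAACTGG" → prefix "AAA" already present; 4 new (C, T, G, G)
  "AAGAAAGCC" → prefix "AA" already present; 7 new (G, A, A, A, G, C, C)
  "AACAT" → prefix "AAC" already present; 2 new (A, T)
  "AAGAATGCGC" → prefix "AAGAA" already present; 5 new (T, G, C, G, C)
  "AATGGT" → prefix "AA" already present; 4 new (T, G, G, T)
  "AAACACCTA" → prefix "AAAC" already present; 5 new (A, C, C, T, A)
  "AATGT" → prefix "AATG" already present; 1 new (T)
Total nodes = 10 + 7 + 9 + 2 + 4 + 7 + 2 + 5 + 4 + 5 + 1 = 56

56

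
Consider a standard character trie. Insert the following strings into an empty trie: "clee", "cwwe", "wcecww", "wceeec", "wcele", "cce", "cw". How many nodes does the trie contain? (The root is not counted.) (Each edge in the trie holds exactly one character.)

For each word, the new-node count is its length minus the longest prefix already in the trie:
  "clee" → 4 new (c, l, e, e)
  "cwwe" → prefix "c" already present; 3 new (w, w, e)
  "wcecww" → 6 new (w, c, e, c, w, w)
  "wceeec" → prefix "wce" already present; 3 new (e, e, c)
  "wcele" → prefix "wce" already present; 2 new (l, e)
  "cce" → prefix "c" already present; 2 new (c, e)
  "cw" → prefix "cw" already present; 0 new (none)
Total nodes = 4 + 3 + 6 + 3 + 2 + 2 + 0 = 20

20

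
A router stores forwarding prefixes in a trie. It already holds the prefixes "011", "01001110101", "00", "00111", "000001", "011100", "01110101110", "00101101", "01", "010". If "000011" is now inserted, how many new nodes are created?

2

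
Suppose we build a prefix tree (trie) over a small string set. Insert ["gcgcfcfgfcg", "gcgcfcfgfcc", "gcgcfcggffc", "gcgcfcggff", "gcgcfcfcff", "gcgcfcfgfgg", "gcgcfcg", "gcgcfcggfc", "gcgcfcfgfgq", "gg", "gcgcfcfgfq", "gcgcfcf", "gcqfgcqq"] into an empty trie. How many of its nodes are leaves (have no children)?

Leaves are exactly the stored words that no other stored word extends.
Those words: "gcgcfcfcff", "gcgcfcfgfcc", "gcgcfcfgfcg", "gcgcfcfgfgg", "gcgcfcfgfgq", "gcgcfcfgfq", "gcgcfcggfc", "gcgcfcggffc", "gcqfgcqq", "gg"
Leaf count: 10

10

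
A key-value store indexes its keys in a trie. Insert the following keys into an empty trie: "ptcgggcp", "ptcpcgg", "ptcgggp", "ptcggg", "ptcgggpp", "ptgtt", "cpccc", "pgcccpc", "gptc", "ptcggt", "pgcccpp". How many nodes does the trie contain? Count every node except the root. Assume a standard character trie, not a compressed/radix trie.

34

Insert word by word; a character creates a node only if that edge doesn't already exist:
  "ptcgggcp" → 8 new (p, t, c, g, g, g, c, p)
  "ptcpcgg" → prefix "ptc" already present; 4 new (p, c, g, g)
  "ptcgggp" → prefix "ptcggg" already present; 1 new (p)
  "ptcggg" → prefix "ptcggg" already present; 0 new (none)
  "ptcgggpp" → prefix "ptcgggp" already present; 1 new (p)
  "ptgtt" → prefix "pt" already present; 3 new (g, t, t)
  "cpccc" → 5 new (c, p, c, c, c)
  "pgcccpc" → prefix "p" already present; 6 new (g, c, c, c, p, c)
  "gptc" → 4 new (g, p, t, c)
  "ptcggt" → prefix "ptcgg" already present; 1 new (t)
  "pgcccpp" → prefix "pgcccp" already present; 1 new (p)
Total nodes = 8 + 4 + 1 + 0 + 1 + 3 + 5 + 6 + 4 + 1 + 1 = 34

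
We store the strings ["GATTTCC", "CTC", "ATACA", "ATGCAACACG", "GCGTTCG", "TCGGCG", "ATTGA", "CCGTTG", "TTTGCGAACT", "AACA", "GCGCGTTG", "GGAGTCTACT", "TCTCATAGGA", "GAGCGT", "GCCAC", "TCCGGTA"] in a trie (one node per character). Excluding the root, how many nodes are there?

Insert word by word; a character creates a node only if that edge doesn't already exist:
  "GATTTCC" → 7 new (G, A, T, T, T, C, C)
  "CTC" → 3 new (C, T, C)
  "ATACA" → 5 new (A, T, A, C, A)
  "ATGCAACACG" → prefix "AT" already present; 8 new (G, C, A, A, C, A, C, G)
  "GCGTTCG" → prefix "G" already present; 6 new (C, G, T, T, C, G)
  "TCGGCG" → 6 new (T, C, G, G, C, G)
  "ATTGA" → prefix "AT" already present; 3 new (T, G, A)
  "CCGTTG" → prefix "C" already present; 5 new (C, G, T, T, G)
  "TTTGCGAACT" → prefix "T" already present; 9 new (T, T, G, C, G, A, A, C, T)
  "AACA" → prefix "A" already present; 3 new (A, C, A)
  "GCGCGTTG" → prefix "GCG" already present; 5 new (C, G, T, T, G)
  "GGAGTCTACT" → prefix "G" already present; 9 new (G, A, G, T, C, T, A, C, T)
  "TCTCATAGGA" → prefix "TC" already present; 8 new (T, C, A, T, A, G, G, A)
  "GAGCGT" → prefix "GA" already present; 4 new (G, C, G, T)
  "GCCAC" → prefix "GC" already present; 3 new (C, A, C)
  "TCCGGTA" → prefix "TC" already present; 5 new (C, G, G, T, A)
Total nodes = 7 + 3 + 5 + 8 + 6 + 6 + 3 + 5 + 9 + 3 + 5 + 9 + 8 + 4 + 3 + 5 = 89

89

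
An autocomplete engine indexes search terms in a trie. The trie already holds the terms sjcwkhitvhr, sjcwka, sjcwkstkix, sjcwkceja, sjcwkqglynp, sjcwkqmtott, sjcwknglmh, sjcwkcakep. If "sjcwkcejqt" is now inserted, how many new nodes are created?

"sjcwkcej" is already a path in the trie; the remaining "qt" must be added.
Each of the 2 remaining characters creates one node.

2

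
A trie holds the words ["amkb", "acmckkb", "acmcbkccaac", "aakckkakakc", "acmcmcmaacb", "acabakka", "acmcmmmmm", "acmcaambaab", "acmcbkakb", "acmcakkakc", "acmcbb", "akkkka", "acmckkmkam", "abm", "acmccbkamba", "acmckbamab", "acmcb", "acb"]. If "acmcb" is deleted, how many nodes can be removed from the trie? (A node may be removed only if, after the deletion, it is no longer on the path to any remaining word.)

Walk "acmcb" from the leaf back toward the root, removing each node that no remaining word uses.
Every node on "acmcb" is still needed (e.g. by "acmcbkccaac"), so nothing is freed.
Nodes removed: 0

0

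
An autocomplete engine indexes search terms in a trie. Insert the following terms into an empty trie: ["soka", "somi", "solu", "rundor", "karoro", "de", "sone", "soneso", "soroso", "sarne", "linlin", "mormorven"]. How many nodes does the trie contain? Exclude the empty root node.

Insert word by word; a character creates a node only if that edge doesn't already exist:
  "soka" → 4 new (s, o, k, a)
  "somi" → prefix "so" already present; 2 new (m, i)
  "solu" → prefix "so" already present; 2 new (l, u)
  "rundor" → 6 new (r, u, n, d, o, r)
  "karoro" → 6 new (k, a, r, o, r, o)
  "de" → 2 new (d, e)
  "sone" → prefix "so" already present; 2 new (n, e)
  "soneso" → prefix "sone" already present; 2 new (s, o)
  "soroso" → prefix "so" already present; 4 new (r, o, s, o)
  "sarne" → prefix "s" already present; 4 new (a, r, n, e)
  "linlin" → 6 new (l, i, n, l, i, n)
  "mormorven" → 9 new (m, o, r, m, o, r, v, e, n)
Total nodes = 4 + 2 + 2 + 6 + 6 + 2 + 2 + 2 + 4 + 4 + 6 + 9 = 49

49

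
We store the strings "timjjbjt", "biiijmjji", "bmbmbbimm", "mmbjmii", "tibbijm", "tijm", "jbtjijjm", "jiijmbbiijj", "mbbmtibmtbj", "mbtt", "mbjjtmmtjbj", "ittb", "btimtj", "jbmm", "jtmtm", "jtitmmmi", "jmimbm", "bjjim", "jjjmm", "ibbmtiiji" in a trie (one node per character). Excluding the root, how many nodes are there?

120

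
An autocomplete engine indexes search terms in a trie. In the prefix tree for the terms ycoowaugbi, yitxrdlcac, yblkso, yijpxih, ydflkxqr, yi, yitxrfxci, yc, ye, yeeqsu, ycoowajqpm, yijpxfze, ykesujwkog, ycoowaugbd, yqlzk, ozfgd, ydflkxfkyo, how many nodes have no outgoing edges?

14

A leaf is a node with no children — equivalently, the end of a word that is not a proper prefix of any other stored word.
Those words: "ozfgd", "yblkso", "ycoowajqpm", "ycoowaugbd", "ycoowaugbi", "ydflkxfkyo", "ydflkxqr", "yeeqsu", "yijpxfze", "yijpxih", "yitxrdlcac", "yitxrfxci", "ykesujwkog", "yqlzk"
Leaf count: 14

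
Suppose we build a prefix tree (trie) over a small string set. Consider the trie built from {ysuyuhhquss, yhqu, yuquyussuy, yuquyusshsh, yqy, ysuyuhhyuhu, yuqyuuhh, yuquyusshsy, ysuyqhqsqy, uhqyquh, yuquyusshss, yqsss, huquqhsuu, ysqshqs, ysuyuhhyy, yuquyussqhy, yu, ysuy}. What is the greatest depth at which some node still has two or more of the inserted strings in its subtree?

10

Equivalently: take the maximum, over all pairs, of their longest common prefix length.
e.g. "yuquyusshsh" and "yuquyusshss" share the prefix "yuquyusshs" of length 10; no pair shares a longer one.
Longest shared-prefix length: 10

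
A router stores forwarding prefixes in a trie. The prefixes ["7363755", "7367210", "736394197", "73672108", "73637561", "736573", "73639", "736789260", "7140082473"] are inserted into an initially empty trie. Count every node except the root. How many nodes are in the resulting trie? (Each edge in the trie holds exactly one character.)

Count nodes per top-level branch (shared prefixes stored once):
  '7'-branch (7140082473, 7363755, 73637561, 73639, 736394197, 736573, 7367210, 73672108, 736789260): 36 nodes
Sum: 36

36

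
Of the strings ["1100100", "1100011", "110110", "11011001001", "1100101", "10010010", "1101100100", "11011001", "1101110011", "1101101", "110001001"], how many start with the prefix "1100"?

Walk to "1100"; the words in its subtree are exactly those with that prefix.
Matches: "110001001", "1100011", "1100100", "1100101"
Count: 4

4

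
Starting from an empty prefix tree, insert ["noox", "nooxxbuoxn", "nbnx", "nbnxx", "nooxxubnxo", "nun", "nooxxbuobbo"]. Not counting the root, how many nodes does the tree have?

24

Trace insertions, counting only characters that open a new branch:
  "noox" → 4 new (n, o, o, x)
  "nooxxbuoxn" → prefix "noox" already present; 6 new (x, b, u, o, x, n)
  "nbnx" → prefix "n" already present; 3 new (b, n, x)
  "nbnxx" → prefix "nbnx" already present; 1 new (x)
  "nooxxubnxo" → prefix "nooxx" already present; 5 new (u, b, n, x, o)
  "nun" → prefix "n" already present; 2 new (u, n)
  "nooxxbuobbo" → prefix "nooxxbuo" already present; 3 new (b, b, o)
Total nodes = 4 + 6 + 3 + 1 + 5 + 2 + 3 = 24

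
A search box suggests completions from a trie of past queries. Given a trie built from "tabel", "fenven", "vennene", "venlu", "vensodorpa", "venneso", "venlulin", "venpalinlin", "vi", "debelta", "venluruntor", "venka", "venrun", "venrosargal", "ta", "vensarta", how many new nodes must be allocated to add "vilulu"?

The longest prefix of "vilulu" already in the trie is "vi" (length 2).
New nodes needed: |"vilulu"| − 2 = 6 − 2 = 4.

4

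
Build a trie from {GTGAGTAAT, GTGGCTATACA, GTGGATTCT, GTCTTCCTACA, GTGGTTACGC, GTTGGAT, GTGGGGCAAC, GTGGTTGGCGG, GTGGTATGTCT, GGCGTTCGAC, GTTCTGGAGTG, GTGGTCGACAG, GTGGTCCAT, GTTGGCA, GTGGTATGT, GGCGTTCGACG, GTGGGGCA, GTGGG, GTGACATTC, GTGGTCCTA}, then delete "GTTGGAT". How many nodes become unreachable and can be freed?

2

Walk "GTTGGAT" from the leaf back toward the root, removing each node that no remaining word uses.
The suffix "AT" (2 nodes) is used only by "GTTGGAT"; the node for "GTTGG" still has the child "C", so pruning stops there.
Nodes removed: 2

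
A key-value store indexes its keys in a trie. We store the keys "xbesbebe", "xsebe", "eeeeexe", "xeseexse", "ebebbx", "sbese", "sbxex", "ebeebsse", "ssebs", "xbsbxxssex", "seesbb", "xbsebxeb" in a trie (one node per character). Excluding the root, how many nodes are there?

For each word, the new-node count is its length minus the longest prefix already in the trie:
  "xbesbebe" → 8 new (x, b, e, s, b, e, b, e)
  "xsebe" → prefix "x" already present; 4 new (s, e, b, e)
  "eeeeexe" → 7 new (e, e, e, e, e, x, e)
  "xeseexse" → prefix "x" already present; 7 new (e, s, e, e, x, s, e)
  "ebebbx" → prefix "e" already present; 5 new (b, e, b, b, x)
  "sbese" → 5 new (s, b, e, s, e)
  "sbxex" → prefix "sb" already present; 3 new (x, e, x)
  "ebeebsse" → prefix "ebe" already present; 5 new (e, b, s, s, e)
  "ssebs" → prefix "s" already present; 4 new (s, e, b, s)
  "xbsbxxssex" → prefix "xb" already present; 8 new (s, b, x, x, s, s, e, x)
  "seesbb" → prefix "s" already present; 5 new (e, e, s, b, b)
  "xbsebxeb" → prefix "xbs" already present; 5 new (e, b, x, e, b)
Total nodes = 8 + 4 + 7 + 7 + 5 + 5 + 3 + 5 + 4 + 8 + 5 + 5 = 66

66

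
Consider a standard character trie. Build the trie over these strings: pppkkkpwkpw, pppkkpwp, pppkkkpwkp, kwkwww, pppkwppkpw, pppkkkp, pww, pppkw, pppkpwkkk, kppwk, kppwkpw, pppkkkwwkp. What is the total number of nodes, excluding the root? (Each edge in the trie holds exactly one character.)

43

Trace insertions, counting only characters that open a new branch:
  "pppkkkpwkpw" → 11 new (p, p, p, k, k, k, p, w, k, p, w)
  "pppkkpwp" → prefix "pppkk" already present; 3 new (p, w, p)
  "pppkkkpwkp" → prefix "pppkkkpwkp" already present; 0 new (none)
  "kwkwww" → 6 new (k, w, k, w, w, w)
  "pppkwppkpw" → prefix "pppk" already present; 6 new (w, p, p, k, p, w)
  "pppkkkp" → prefix "pppkkkp" already present; 0 new (none)
  "pww" → prefix "p" already present; 2 new (w, w)
  "pppkw" → prefix "pppkw" already present; 0 new (none)
  "pppkpwkkk" → prefix "pppk" already present; 5 new (p, w, k, k, k)
  "kppwk" → prefix "k" already present; 4 new (p, p, w, k)
  "kppwkpw" → prefix "kppwk" already present; 2 new (p, w)
  "pppkkkwwkp" → prefix "pppkkk" already present; 4 new (w, w, k, p)
Total nodes = 11 + 3 + 0 + 6 + 6 + 0 + 2 + 0 + 5 + 4 + 2 + 4 = 43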